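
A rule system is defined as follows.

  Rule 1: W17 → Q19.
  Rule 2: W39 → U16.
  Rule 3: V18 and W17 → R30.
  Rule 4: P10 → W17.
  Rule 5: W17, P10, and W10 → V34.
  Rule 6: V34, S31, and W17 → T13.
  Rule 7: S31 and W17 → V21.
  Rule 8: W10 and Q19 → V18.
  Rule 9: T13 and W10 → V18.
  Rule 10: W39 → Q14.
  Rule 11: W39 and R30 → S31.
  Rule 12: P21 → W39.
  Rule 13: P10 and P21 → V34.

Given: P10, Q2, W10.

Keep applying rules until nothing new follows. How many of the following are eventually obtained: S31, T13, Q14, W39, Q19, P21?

1

From P10, Rule 4 gives W17.
W17 holds, so Q19 follows (Rule 1).
S31 would need W39 and R30 (Rule 11), but W39 is never established.
T13 would need V34, S31, and W17 (Rule 6), but S31 is never established.
Q14 would need W39 (Rule 10), but W39 is never established.
W39 would need P21 (Rule 12), but P21 is never established.
Q19: reached.
No rule produces P21, and it is not given.
Reached: Q19 — 1 of the 6.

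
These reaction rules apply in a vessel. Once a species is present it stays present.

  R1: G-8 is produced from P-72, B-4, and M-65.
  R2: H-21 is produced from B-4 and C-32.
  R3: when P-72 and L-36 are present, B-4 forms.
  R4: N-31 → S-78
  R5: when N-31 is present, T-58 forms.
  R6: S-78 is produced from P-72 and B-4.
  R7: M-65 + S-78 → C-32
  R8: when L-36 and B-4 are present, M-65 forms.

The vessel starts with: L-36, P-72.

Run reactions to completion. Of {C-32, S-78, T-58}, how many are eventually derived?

2

P-72 and L-36 present → B-4 forms (R3).
L-36 and B-4 present → M-65 forms (R8).
P-72 and B-4 present → S-78 forms (R6).
M-65 and S-78 present → C-32 forms (R7).
C-32: reached.
S-78: reached.
T-58 would need N-31 (R5), but N-31 never forms.
Reached: C-32 and S-78 — 2 of the 3.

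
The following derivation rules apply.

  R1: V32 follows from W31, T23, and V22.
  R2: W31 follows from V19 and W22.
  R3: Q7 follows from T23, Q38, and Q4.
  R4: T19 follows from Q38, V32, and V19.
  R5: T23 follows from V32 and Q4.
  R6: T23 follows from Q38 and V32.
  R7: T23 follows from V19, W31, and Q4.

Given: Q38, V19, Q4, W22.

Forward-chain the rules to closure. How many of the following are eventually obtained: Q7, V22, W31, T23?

3

V19 and W22 hold, so W31 follows (R2).
From V19, W31, and Q4, R7 gives T23.
From T23, Q38, and Q4, R3 gives Q7.
Q7: reached.
No rule produces V22, and it is not given.
W31: reached.
T23: reached.
Reached: Q7, W31, and T23 — 3 of the 4.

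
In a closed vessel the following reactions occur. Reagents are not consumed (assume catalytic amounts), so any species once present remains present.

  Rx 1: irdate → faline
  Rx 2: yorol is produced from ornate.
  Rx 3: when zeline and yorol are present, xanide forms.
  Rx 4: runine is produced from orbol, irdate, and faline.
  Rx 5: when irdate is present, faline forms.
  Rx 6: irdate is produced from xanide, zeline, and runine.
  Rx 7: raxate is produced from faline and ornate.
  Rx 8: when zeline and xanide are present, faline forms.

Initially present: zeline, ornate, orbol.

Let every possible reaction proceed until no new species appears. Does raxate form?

ornate present → yorol forms (Rx 2).
zeline and yorol present → xanide forms (Rx 3).
zeline and xanide present → faline forms (Rx 8).
faline and ornate present → raxate forms (Rx 7).

Yes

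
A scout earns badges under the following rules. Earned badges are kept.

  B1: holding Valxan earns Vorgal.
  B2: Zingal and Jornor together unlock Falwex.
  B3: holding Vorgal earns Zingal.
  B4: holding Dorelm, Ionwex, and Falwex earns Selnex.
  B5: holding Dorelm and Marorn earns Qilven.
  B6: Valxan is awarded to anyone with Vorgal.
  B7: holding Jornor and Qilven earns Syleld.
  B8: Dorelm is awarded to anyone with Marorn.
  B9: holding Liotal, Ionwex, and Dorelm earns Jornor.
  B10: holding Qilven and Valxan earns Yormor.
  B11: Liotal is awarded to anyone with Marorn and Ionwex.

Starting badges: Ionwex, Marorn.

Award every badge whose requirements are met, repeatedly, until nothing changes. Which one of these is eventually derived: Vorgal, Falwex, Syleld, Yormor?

Syleld

With Marorn and Ionwex, Liotal is earned (B11).
With Marorn, Dorelm is earned (B8).
With Liotal, Ionwex, and Dorelm, Jornor is earned (B9).
With Dorelm and Marorn, Qilven is earned (B5).
With Jornor and Qilven, Syleld is earned (B7).
Vorgal would need Valxan (B1), but Valxan is never earned. Yormor would need Qilven and Valxan (B10), but Valxan is never earned. Falwex would need Zingal and Jornor (B2), but Zingal is never earned.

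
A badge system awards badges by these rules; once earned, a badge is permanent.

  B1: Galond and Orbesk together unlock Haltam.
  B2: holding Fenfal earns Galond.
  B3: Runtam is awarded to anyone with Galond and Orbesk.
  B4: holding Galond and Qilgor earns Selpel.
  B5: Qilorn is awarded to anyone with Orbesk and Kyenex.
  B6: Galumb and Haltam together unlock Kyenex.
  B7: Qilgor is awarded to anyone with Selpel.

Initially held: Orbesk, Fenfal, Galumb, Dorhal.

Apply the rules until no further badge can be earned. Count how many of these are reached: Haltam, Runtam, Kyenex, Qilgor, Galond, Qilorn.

5

With Fenfal, Galond is earned (B2).
With Galond and Orbesk, Haltam is earned (B1).
With Galond and Orbesk, Runtam is earned (B3).
With Galumb and Haltam, Kyenex is earned (B6).
With Orbesk and Kyenex, Qilorn is earned (B5).
Haltam: reached.
Runtam: reached.
Kyenex: reached.
Qilgor would need Selpel (B7), but Selpel is never earned.
Galond: reached.
Qilorn: reached.
Reached: Haltam, Runtam, Kyenex, Galond, and Qilorn — 5 of the 6.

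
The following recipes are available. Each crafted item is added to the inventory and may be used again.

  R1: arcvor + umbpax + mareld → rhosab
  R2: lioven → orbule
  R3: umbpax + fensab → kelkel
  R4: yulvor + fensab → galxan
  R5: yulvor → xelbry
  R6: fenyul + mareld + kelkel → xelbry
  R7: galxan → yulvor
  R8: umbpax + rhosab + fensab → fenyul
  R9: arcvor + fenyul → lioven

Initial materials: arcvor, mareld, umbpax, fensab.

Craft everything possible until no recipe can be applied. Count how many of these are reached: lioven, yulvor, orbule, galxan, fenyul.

3

Using R1, arcvor, umbpax, and mareld make rhosab.
umbpax + rhosab + fensab → fenyul (R8).
arcvor + fenyul → lioven (R9).
Using R2, lioven makes orbule.
lioven: reached.
yulvor would need galxan (R7), but galxan is never obtained.
orbule: reached.
galxan would need yulvor and fensab (R4), but yulvor is never obtained.
fenyul: reached.
Reached: lioven, orbule, and fenyul — 3 of the 5.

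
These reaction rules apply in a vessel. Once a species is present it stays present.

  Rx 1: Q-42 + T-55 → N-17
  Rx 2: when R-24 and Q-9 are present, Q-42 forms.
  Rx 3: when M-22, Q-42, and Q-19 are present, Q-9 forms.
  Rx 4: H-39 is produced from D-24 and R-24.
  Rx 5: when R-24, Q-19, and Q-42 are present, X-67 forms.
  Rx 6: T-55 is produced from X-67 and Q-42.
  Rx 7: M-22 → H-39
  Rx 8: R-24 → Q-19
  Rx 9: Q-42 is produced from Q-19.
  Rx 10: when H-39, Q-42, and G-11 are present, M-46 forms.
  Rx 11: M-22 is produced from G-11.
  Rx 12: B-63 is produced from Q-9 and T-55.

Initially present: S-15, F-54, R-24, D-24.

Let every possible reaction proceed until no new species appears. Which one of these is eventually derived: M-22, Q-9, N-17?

R-24 present → Q-19 forms (Rx 8).
Q-19 present → Q-42 forms (Rx 9).
R-24, Q-19, and Q-42 present → X-67 forms (Rx 5).
X-67 and Q-42 present → T-55 forms (Rx 6).
Q-42 and T-55 present → N-17 forms (Rx 1).
M-22 would need G-11 (Rx 11), but G-11 never forms. Q-9 would need M-22, Q-42, and Q-19 (Rx 3), but M-22 never forms.

N-17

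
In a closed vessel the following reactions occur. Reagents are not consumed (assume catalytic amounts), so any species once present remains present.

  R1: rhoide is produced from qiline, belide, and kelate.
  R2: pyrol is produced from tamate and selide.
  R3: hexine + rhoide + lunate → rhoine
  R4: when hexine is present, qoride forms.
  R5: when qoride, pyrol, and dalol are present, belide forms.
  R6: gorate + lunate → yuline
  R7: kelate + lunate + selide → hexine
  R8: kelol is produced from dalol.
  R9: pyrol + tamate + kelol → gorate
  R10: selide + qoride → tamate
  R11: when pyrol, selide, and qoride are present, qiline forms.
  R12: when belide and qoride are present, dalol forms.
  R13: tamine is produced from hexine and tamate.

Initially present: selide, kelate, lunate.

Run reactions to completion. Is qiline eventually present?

Yes

kelate, lunate, and selide present → hexine forms (R7).
hexine present → qoride forms (R4).
selide and qoride present → tamate forms (R10).
tamate and selide present → pyrol forms (R2).
pyrol, selide, and qoride present → qiline forms (R11).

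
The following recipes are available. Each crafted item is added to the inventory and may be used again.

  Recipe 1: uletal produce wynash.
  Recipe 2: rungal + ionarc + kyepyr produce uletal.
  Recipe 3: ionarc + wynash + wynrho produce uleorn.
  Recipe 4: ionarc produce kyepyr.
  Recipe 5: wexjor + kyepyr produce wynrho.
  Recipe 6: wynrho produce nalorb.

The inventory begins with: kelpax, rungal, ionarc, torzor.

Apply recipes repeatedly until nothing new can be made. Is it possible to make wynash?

ionarc → kyepyr (Recipe 4).
Using Recipe 2, rungal, ionarc, and kyepyr make uletal.
uletal → wynash (Recipe 1).

Yes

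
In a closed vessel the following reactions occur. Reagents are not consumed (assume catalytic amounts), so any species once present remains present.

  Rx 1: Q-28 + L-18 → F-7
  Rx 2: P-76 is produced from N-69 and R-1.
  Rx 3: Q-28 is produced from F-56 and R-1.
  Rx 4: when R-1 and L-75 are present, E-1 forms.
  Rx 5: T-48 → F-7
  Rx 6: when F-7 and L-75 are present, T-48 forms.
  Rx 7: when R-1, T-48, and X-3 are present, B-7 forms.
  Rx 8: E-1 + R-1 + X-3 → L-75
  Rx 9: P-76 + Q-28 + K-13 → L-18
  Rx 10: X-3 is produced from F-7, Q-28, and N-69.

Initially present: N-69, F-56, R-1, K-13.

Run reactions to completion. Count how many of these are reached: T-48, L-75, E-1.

T-48 would need F-7 and L-75 (Rx 6), but L-75 never forms.
L-75 would need E-1, R-1, and X-3 (Rx 8), but E-1 never forms.
E-1 would need R-1 and L-75 (Rx 4), but L-75 never forms.
None of the 3 are reached.

0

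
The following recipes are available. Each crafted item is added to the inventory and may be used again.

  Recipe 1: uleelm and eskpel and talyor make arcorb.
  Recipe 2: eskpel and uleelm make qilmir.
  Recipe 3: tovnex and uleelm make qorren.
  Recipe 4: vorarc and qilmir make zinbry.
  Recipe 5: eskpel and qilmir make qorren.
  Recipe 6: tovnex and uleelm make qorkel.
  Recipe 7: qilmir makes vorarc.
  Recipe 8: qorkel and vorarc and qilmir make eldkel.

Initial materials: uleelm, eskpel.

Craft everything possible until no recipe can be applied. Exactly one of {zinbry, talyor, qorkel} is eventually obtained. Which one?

zinbry

eskpel and uleelm → qilmir (Recipe 2).
Using Recipe 7, qilmir makes vorarc.
vorarc and qilmir → zinbry (Recipe 4).
No rule produces talyor, and it is not given. qorkel would need tovnex and uleelm (Recipe 6), but tovnex is never obtained.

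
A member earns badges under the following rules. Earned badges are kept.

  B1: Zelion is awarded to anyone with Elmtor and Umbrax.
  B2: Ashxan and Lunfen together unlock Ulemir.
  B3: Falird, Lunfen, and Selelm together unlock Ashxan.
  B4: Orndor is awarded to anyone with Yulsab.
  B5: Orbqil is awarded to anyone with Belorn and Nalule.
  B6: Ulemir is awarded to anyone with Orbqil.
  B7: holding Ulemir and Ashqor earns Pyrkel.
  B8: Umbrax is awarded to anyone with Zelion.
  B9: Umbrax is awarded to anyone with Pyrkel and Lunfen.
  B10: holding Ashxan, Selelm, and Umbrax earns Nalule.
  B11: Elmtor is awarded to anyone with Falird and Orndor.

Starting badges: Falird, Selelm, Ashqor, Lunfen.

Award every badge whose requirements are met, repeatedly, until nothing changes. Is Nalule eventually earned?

Yes

With Falird, Lunfen, and Selelm, Ashxan is earned (B3).
With Ashxan and Lunfen, Ulemir is earned (B2).
With Ulemir and Ashqor, Pyrkel is earned (B7).
With Pyrkel and Lunfen, Umbrax is earned (B9).
With Ashxan, Selelm, and Umbrax, Nalule is earned (B10).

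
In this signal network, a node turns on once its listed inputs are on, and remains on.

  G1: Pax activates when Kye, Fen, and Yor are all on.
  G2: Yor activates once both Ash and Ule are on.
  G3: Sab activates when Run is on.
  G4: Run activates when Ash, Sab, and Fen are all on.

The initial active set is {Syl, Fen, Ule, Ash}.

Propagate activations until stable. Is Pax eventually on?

No

Pax would need Kye, Fen, and Yor (G1), but Kye never turns on.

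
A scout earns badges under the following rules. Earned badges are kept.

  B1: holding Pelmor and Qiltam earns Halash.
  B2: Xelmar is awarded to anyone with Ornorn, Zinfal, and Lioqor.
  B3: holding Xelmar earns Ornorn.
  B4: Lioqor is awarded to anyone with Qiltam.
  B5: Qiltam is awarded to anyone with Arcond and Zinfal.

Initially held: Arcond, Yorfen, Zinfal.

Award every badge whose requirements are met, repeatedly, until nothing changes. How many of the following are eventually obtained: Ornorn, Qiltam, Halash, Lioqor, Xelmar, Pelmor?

With Arcond and Zinfal, Qiltam is earned (B5).
With Qiltam, Lioqor is earned (B4).
Ornorn would need Xelmar (B3), but Xelmar is never earned.
Qiltam: reached.
Halash would need Pelmor and Qiltam (B1), but Pelmor is never earned.
Lioqor: reached.
Xelmar would need Ornorn, Zinfal, and Lioqor (B2), but Ornorn is never earned.
No rule produces Pelmor, and it is not given.
Reached: Qiltam and Lioqor — 2 of the 6.

2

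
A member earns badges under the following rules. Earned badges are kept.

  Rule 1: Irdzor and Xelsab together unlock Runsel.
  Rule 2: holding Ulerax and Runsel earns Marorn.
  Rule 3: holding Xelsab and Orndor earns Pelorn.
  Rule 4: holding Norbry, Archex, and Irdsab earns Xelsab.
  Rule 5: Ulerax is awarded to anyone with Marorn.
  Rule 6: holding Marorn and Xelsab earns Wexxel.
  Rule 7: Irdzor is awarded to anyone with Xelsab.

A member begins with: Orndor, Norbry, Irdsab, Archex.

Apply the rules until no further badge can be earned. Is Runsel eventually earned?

With Norbry, Archex, and Irdsab, Xelsab is earned (Rule 4).
With Xelsab, Irdzor is earned (Rule 7).
With Irdzor and Xelsab, Runsel is earned (Rule 1).

Yes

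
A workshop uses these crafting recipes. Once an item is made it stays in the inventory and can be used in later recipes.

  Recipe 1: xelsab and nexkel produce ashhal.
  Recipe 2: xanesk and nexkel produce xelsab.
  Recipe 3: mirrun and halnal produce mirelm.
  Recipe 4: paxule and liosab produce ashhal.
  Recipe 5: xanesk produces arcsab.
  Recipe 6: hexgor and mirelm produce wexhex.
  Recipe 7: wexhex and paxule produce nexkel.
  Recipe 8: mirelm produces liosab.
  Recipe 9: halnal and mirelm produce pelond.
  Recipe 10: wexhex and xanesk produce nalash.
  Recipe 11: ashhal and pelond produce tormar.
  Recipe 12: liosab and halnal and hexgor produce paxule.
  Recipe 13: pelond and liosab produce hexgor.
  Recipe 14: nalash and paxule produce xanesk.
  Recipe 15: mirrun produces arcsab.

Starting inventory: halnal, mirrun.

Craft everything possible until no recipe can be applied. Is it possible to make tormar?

Yes

Using Recipe 3, mirrun and halnal make mirelm.
Using Recipe 9, halnal and mirelm make pelond.
Using Recipe 8, mirelm makes liosab.
pelond and liosab → hexgor (Recipe 13).
Using Recipe 12, liosab, halnal, and hexgor make paxule.
paxule and liosab → ashhal (Recipe 4).
Using Recipe 11, ashhal and pelond make tormar.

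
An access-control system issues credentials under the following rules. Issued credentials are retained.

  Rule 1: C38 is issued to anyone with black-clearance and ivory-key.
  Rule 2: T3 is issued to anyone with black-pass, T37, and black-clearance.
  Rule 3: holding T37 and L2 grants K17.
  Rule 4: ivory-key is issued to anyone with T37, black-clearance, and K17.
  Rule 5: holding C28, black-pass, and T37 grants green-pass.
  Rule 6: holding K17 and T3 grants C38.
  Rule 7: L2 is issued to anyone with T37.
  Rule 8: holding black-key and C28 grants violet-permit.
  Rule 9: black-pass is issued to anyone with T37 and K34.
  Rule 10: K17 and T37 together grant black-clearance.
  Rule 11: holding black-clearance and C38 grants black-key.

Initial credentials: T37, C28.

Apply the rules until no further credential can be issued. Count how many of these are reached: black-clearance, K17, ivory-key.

Holding T37 grants L2 (Rule 7).
Holding T37 and L2 grants K17 (Rule 3).
Holding K17 and T37 grants black-clearance (Rule 10).
Holding T37, black-clearance, and K17 grants ivory-key (Rule 4).
black-clearance: reached.
K17: reached.
ivory-key: reached.
All 3 are reached.

3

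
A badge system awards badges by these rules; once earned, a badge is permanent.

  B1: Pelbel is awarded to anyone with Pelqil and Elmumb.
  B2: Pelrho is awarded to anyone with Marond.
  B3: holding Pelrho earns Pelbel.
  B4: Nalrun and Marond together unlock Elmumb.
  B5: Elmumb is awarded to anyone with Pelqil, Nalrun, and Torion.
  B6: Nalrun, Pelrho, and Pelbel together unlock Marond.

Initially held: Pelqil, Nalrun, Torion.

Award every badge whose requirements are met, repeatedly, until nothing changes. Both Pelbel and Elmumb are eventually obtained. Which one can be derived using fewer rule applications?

Elmumb: With Pelqil, Nalrun, and Torion, Elmumb is earned (B5). [1 rule application]
Pelbel: With Pelqil, Nalrun, and Torion, Elmumb is earned (B5). With Pelqil and Elmumb, Pelbel is earned (B1). [2 rule applications]
Elmumb needs fewer.

Elmumb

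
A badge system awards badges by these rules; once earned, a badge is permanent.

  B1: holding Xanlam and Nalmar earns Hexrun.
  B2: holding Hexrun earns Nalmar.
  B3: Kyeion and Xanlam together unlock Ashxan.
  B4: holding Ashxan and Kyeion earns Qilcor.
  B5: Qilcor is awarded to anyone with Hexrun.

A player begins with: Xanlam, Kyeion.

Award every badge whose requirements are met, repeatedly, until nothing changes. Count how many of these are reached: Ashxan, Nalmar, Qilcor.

2

With Kyeion and Xanlam, Ashxan is earned (B3).
With Ashxan and Kyeion, Qilcor is earned (B4).
Ashxan: reached.
Nalmar would need Hexrun (B2), but Hexrun is never earned.
Qilcor: reached.
Reached: Ashxan and Qilcor — 2 of the 3.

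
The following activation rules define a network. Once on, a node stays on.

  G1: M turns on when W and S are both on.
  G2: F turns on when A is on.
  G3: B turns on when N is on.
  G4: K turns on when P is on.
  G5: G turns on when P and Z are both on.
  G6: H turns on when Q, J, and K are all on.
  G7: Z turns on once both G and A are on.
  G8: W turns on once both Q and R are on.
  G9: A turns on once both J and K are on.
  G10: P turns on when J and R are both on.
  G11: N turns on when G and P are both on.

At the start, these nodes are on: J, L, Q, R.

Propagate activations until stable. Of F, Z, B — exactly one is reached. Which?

F

G10: J and R on → P on.
G4: P on → K on.
G9: J and K on → A on.
G2: A on → F on.
B would need N (G3), but N never turns on. Z would need G and A (G7), but G never turns on.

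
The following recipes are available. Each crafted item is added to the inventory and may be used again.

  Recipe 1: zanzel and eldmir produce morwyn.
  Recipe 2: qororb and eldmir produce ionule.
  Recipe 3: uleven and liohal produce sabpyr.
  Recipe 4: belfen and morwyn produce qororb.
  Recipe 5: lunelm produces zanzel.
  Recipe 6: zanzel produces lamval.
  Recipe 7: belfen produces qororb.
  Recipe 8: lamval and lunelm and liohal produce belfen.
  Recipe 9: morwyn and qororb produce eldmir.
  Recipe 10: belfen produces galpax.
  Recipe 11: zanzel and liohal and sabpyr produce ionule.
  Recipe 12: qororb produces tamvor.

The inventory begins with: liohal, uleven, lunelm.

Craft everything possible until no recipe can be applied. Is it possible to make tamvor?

lunelm → zanzel (Recipe 5).
Using Recipe 6, zanzel makes lamval.
Using Recipe 8, lamval, lunelm, and liohal make belfen.
belfen → qororb (Recipe 7).
Using Recipe 12, qororb makes tamvor.

Yes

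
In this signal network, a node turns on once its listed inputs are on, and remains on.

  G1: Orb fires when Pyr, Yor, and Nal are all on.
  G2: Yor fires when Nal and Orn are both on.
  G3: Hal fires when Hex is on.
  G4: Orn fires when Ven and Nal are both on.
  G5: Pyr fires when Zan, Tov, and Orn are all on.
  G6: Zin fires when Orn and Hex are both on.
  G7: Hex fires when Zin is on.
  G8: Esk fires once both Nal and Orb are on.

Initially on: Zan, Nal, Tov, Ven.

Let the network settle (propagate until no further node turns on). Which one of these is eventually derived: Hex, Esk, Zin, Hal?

G4: Ven and Nal on → Orn on.
Zan, Tov, and Orn are on, so Pyr fires (G5).
Nal and Orn are on, so Yor fires (G2).
Pyr, Yor, and Nal are on, so Orb fires (G1).
Nal and Orb are on, so Esk fires (G8).
Zin would need Orn and Hex (G6), but Hex never turns on. Hex would need Zin (G7), but Zin never turns on. Hal would need Hex (G3), but Hex never turns on.

Esk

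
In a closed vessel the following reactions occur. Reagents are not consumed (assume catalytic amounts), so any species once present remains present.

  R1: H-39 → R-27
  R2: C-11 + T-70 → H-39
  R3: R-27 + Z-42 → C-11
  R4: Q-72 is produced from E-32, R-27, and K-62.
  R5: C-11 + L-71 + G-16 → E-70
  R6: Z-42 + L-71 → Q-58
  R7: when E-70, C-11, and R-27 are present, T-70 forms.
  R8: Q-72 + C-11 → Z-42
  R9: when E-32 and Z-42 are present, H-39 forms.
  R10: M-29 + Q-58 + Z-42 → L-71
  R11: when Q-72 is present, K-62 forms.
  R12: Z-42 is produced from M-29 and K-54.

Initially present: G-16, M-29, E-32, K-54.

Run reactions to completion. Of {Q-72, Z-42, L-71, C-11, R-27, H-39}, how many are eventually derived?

4

M-29 and K-54 present → Z-42 forms (R12).
E-32 and Z-42 present → H-39 forms (R9).
H-39 present → R-27 forms (R1).
R-27 and Z-42 present → C-11 forms (R3).
Q-72 would need E-32, R-27, and K-62 (R4), but K-62 never forms.
Z-42: reached.
L-71 would need M-29, Q-58, and Z-42 (R10), but Q-58 never forms.
C-11: reached.
R-27: reached.
H-39: reached.
Reached: Z-42, C-11, R-27, and H-39 — 4 of the 6.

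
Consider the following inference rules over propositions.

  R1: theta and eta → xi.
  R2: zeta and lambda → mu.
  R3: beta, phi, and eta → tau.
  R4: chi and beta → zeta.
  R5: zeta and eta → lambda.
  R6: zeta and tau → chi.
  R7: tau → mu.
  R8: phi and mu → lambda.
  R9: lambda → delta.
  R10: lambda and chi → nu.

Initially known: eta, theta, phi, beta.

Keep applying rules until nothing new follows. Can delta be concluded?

Yes

beta, phi, and eta hold, so tau follows (R3).
From tau, R7 gives mu.
phi and mu hold, so lambda follows (R8).
From lambda, R9 gives delta.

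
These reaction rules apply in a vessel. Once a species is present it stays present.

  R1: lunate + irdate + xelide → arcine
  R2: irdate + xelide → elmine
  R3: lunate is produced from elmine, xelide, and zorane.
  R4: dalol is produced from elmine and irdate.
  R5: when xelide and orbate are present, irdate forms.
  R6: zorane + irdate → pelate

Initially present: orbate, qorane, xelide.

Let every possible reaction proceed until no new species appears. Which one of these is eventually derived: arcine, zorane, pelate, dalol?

dalol

xelide and orbate present → irdate forms (R5).
irdate and xelide present → elmine forms (R2).
elmine and irdate present → dalol forms (R4).
arcine would need lunate, irdate, and xelide (R1), but lunate never forms. pelate would need zorane and irdate (R6), but zorane never forms. No rule produces zorane, and it is not given.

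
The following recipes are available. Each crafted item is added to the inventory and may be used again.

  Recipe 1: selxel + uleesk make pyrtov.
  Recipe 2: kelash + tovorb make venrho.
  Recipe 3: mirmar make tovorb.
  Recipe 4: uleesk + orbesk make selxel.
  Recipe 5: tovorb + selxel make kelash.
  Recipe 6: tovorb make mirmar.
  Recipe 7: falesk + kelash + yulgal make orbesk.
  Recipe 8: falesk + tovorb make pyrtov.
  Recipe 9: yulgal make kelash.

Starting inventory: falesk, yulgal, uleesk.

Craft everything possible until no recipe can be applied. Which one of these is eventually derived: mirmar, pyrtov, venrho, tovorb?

pyrtov

yulgal → kelash (Recipe 9).
Using Recipe 7, falesk, kelash, and yulgal make orbesk.
uleesk + orbesk → selxel (Recipe 4).
Using Recipe 1, selxel and uleesk make pyrtov.
tovorb would need mirmar (Recipe 3), but mirmar is never obtained. venrho would need kelash and tovorb (Recipe 2), but tovorb is never obtained. mirmar would need tovorb (Recipe 6), but tovorb is never obtained.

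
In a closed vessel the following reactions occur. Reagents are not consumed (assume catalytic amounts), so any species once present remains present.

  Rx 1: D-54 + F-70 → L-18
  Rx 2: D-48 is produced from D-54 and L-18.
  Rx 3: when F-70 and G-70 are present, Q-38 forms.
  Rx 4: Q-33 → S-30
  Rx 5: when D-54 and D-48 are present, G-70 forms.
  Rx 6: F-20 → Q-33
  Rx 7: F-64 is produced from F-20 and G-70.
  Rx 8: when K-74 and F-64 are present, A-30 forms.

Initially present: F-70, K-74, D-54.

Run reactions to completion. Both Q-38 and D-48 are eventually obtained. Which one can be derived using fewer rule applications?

D-48: D-54 and F-70 present → L-18 forms (Rx 1). D-54 and L-18 present → D-48 forms (Rx 2). [2 rule applications]
Q-38: D-54 and F-70 present → L-18 forms (Rx 1). D-54 and L-18 present → D-48 forms (Rx 2). D-54 and D-48 present → G-70 forms (Rx 5). F-70 and G-70 present → Q-38 forms (Rx 3). [4 rule applications]
D-48 needs fewer.

D-48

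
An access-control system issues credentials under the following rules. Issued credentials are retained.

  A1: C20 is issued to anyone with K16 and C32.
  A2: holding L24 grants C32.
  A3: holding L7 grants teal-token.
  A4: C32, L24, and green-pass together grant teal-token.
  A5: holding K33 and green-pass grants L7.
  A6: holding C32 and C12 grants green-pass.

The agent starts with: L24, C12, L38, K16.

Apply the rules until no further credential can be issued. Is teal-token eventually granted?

Yes

Holding L24 grants C32 (A2).
Holding C32 and C12 grants green-pass (A6).
Holding C32, L24, and green-pass grants teal-token (A4).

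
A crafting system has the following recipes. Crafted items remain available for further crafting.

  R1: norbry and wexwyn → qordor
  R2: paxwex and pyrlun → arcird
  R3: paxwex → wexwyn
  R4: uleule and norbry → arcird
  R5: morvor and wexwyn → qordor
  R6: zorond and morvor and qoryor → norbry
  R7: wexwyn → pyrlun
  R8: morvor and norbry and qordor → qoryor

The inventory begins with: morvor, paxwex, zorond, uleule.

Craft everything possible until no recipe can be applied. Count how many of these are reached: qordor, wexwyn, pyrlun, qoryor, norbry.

3

Using R3, paxwex makes wexwyn.
wexwyn → pyrlun (R7).
Using R5, morvor and wexwyn make qordor.
qordor: reached.
wexwyn: reached.
pyrlun: reached.
qoryor would need morvor, norbry, and qordor (R8), but norbry is never obtained.
norbry would need zorond, morvor, and qoryor (R6), but qoryor is never obtained.
Reached: qordor, wexwyn, and pyrlun — 3 of the 5.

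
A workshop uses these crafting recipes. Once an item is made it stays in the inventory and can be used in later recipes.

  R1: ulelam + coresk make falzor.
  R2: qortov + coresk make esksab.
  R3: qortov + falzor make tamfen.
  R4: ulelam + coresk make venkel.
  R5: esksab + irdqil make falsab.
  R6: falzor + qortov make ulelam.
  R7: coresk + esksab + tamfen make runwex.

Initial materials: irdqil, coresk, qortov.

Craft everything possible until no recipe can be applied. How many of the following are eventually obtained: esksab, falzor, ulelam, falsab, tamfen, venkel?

2

qortov + coresk → esksab (R2).
Using R5, esksab and irdqil make falsab.
esksab: reached.
falzor would need ulelam and coresk (R1), but ulelam is never obtained.
ulelam would need falzor and qortov (R6), but falzor is never obtained.
falsab: reached.
tamfen would need qortov and falzor (R3), but falzor is never obtained.
venkel would need ulelam and coresk (R4), but ulelam is never obtained.
Reached: esksab and falsab — 2 of the 6.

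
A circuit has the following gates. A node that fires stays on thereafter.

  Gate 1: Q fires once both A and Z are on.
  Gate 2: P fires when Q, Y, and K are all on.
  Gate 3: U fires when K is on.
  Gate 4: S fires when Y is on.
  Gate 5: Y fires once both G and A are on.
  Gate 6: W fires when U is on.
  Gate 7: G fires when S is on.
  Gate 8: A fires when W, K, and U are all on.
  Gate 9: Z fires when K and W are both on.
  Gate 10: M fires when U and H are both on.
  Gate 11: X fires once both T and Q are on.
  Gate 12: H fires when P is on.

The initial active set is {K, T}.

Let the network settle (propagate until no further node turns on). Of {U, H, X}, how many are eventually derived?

2

K is on, so U fires (Gate 3).
Gate 6: U on → W on.
W, K, and U are on, so A fires (Gate 8).
Gate 9: K and W on → Z on.
A and Z are on, so Q fires (Gate 1).
T and Q are on, so X fires (Gate 11).
U: reached.
H would need P (Gate 12), but P never turns on.
X: reached.
Reached: U and X — 2 of the 3.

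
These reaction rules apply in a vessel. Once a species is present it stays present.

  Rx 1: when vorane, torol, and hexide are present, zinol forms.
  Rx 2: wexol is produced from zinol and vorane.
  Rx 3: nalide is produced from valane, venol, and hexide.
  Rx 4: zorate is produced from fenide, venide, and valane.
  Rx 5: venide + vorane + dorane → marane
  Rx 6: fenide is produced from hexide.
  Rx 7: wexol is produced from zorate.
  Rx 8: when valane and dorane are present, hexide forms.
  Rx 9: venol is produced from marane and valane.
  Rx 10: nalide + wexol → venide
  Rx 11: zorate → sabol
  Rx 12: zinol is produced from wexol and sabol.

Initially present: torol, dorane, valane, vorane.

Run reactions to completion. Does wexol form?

valane and dorane present → hexide forms (Rx 8).
vorane, torol, and hexide present → zinol forms (Rx 1).
zinol and vorane present → wexol forms (Rx 2).

Yes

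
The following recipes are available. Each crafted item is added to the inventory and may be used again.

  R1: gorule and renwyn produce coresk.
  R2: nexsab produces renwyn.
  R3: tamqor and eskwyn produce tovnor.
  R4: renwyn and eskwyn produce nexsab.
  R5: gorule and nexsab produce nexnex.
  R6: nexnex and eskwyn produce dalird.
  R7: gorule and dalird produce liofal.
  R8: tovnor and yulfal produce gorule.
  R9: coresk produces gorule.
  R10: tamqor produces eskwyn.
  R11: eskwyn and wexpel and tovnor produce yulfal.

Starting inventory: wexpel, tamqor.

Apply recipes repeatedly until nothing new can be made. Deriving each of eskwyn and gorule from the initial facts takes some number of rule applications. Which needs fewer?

eskwyn

eskwyn: tamqor → eskwyn (R10). [1 rule application]
gorule: Using R10, tamqor makes eskwyn. tamqor and eskwyn → tovnor (R3). Using R11, eskwyn, wexpel, and tovnor make yulfal. Using R8, tovnor and yulfal make gorule. [4 rule applications]
eskwyn needs fewer.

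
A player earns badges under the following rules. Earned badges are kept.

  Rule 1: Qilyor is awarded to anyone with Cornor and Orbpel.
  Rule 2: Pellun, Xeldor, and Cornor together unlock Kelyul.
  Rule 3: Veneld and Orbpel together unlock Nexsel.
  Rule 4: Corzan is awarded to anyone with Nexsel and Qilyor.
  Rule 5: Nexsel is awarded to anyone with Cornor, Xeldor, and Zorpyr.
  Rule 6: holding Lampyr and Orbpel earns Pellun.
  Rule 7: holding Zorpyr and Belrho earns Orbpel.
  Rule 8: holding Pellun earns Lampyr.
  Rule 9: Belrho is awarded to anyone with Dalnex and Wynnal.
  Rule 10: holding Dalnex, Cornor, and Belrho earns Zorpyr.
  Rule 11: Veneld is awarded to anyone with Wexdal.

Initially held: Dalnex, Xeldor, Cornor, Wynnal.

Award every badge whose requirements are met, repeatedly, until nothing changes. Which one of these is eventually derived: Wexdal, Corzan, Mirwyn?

Corzan

With Dalnex and Wynnal, Belrho is earned (Rule 9).
With Dalnex, Cornor, and Belrho, Zorpyr is earned (Rule 10).
With Zorpyr and Belrho, Orbpel is earned (Rule 7).
With Cornor, Xeldor, and Zorpyr, Nexsel is earned (Rule 5).
With Cornor and Orbpel, Qilyor is earned (Rule 1).
With Nexsel and Qilyor, Corzan is earned (Rule 4).
No rule produces Wexdal, and it is not given. No rule produces Mirwyn, and it is not given.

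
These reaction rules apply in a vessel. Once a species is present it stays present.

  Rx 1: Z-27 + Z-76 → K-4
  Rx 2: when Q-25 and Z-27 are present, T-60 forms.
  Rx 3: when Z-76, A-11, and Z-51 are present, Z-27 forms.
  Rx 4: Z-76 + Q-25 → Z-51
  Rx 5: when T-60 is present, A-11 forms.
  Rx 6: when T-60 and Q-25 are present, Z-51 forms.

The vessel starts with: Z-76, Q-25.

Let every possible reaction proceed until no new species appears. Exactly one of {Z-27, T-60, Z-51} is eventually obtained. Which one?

Z-51

Z-76 and Q-25 present → Z-51 forms (Rx 4).
Z-27 would need Z-76, A-11, and Z-51 (Rx 3), but A-11 never forms. T-60 would need Q-25 and Z-27 (Rx 2), but Z-27 never forms.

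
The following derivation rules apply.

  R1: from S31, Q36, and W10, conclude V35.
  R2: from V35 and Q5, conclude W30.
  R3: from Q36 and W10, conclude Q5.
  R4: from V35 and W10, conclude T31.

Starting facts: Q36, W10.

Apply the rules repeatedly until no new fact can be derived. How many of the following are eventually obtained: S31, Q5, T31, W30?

Q36 and W10 hold, so Q5 follows (R3).
No rule produces S31, and it is not given.
Q5: reached.
T31 would need V35 and W10 (R4), but V35 is never established.
W30 would need V35 and Q5 (R2), but V35 is never established.
Reached: Q5 — 1 of the 4.

1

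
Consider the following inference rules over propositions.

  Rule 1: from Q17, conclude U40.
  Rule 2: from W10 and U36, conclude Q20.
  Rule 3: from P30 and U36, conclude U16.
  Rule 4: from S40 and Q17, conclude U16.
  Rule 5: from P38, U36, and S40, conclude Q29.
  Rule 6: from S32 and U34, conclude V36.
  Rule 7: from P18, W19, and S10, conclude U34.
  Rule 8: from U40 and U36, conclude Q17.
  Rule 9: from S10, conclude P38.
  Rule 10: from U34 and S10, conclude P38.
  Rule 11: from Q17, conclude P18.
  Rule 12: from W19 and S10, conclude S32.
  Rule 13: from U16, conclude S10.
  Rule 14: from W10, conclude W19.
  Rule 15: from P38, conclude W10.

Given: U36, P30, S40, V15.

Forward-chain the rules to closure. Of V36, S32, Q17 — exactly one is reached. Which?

S32

P30 and U36 hold, so U16 follows (Rule 3).
From U16, Rule 13 gives S10.
S10 holds, so P38 follows (Rule 9).
From P38, Rule 15 gives W10.
From W10, Rule 14 gives W19.
W19 and S10 hold, so S32 follows (Rule 12).
V36 would need S32 and U34 (Rule 6), but U34 is never established. Q17 would need U40 and U36 (Rule 8), but U40 is never established.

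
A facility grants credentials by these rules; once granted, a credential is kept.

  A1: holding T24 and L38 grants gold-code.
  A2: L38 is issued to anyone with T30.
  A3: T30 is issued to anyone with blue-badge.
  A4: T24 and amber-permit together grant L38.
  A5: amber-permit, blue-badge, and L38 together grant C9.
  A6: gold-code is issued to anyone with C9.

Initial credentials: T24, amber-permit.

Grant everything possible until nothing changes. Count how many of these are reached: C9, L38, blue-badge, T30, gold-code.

2

Holding T24 and amber-permit grants L38 (A4).
Holding T24 and L38 grants gold-code (A1).
C9 would need amber-permit, blue-badge, and L38 (A5), but blue-badge is never granted.
L38: reached.
No rule produces blue-badge, and it is not given.
T30 would need blue-badge (A3), but blue-badge is never granted.
gold-code: reached.
Reached: L38 and gold-code — 2 of the 5.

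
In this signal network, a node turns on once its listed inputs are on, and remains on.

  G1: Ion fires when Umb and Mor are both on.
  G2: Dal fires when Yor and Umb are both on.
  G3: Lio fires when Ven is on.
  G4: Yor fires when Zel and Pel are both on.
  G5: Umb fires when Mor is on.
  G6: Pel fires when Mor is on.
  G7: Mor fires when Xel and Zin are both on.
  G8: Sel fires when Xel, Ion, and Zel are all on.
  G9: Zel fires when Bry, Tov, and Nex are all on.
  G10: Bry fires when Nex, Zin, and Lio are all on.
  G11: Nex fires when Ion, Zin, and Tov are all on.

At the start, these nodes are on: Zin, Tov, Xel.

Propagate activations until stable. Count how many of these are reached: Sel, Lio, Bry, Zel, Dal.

Sel would need Xel, Ion, and Zel (G8), but Zel never turns on.
Lio would need Ven (G3), but Ven never turns on.
Bry would need Nex, Zin, and Lio (G10), but Lio never turns on.
Zel would need Bry, Tov, and Nex (G9), but Bry never turns on.
Dal would need Yor and Umb (G2), but Yor never turns on.
None of the 5 are reached.

0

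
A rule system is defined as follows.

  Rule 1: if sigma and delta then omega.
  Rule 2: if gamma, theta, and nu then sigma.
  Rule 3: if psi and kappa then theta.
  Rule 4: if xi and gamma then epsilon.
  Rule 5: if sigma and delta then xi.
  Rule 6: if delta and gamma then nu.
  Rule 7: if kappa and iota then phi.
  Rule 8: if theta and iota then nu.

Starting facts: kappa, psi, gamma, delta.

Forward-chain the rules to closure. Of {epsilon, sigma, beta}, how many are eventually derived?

From delta and gamma, Rule 6 gives nu.
From psi and kappa, Rule 3 gives theta.
gamma, theta, and nu hold, so sigma follows (Rule 2).
From sigma and delta, Rule 5 gives xi.
From xi and gamma, Rule 4 gives epsilon.
epsilon: reached.
sigma: reached.
No rule produces beta, and it is not given.
Reached: epsilon and sigma — 2 of the 3.

2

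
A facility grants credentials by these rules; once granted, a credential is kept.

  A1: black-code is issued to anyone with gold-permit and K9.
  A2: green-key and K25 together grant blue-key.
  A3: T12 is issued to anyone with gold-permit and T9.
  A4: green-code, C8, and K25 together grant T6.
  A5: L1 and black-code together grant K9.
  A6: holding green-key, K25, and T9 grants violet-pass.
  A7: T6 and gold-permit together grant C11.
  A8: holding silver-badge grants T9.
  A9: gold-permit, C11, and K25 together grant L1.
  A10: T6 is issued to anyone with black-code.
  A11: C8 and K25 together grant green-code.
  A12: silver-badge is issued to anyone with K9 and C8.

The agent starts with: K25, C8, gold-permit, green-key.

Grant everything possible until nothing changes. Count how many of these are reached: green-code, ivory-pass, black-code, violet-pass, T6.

Holding C8 and K25 grants green-code (A11).
Holding green-code, C8, and K25 grants T6 (A4).
green-code: reached.
No rule produces ivory-pass, and it is not given.
black-code would need gold-permit and K9 (A1), but K9 is never granted.
violet-pass would need green-key, K25, and T9 (A6), but T9 is never granted.
T6: reached.
Reached: green-code and T6 — 2 of the 5.

2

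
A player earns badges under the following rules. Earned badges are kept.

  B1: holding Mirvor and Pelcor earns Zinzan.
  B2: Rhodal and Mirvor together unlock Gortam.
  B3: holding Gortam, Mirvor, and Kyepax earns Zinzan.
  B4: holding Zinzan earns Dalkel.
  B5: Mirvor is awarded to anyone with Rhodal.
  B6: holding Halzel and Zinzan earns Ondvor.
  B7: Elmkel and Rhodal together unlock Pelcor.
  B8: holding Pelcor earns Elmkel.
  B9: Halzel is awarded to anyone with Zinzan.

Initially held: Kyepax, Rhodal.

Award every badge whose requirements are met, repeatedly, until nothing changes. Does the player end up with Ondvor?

Yes

With Rhodal, Mirvor is earned (B5).
With Rhodal and Mirvor, Gortam is earned (B2).
With Gortam, Mirvor, and Kyepax, Zinzan is earned (B3).
With Zinzan, Halzel is earned (B9).
With Halzel and Zinzan, Ondvor is earned (B6).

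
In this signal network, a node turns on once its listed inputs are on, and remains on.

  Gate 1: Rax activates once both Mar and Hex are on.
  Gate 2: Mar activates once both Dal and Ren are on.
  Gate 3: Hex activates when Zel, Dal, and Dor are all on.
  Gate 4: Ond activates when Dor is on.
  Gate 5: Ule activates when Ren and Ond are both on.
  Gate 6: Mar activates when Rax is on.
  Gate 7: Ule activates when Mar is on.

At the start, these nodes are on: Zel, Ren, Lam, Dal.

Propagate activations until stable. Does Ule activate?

Yes

Gate 2: Dal and Ren on → Mar on.
Gate 7: Mar on → Ule on.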